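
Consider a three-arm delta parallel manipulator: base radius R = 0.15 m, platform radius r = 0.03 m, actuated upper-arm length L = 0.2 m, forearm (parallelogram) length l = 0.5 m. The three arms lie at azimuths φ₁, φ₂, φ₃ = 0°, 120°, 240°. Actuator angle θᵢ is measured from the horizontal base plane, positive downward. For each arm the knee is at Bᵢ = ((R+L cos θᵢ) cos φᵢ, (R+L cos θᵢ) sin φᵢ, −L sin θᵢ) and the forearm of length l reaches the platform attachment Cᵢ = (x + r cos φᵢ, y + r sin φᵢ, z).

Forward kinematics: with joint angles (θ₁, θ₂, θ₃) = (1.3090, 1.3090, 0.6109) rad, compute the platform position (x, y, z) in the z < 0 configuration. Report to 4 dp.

arm 1 at φ=0.0°: ρ1 = 0.1718;  S1 = (0.1718, 0.0000, -0.1932)
arm 2 at φ=120.0°: ρ2 = 0.1718;  S2 = (-0.0859, 0.1488, -0.1932)
S3 = (0.2838·cos240.0°, 0.2838·sin240.0°, -0.1147) = (-0.1419, -0.2458, -0.1147)
eliminate P² terms by subtracting sphere 1 from 2 and 3
[-0.5153 0.2975 0.0000]·P = 0.0000;  [-0.6274 -0.4916 0.1569]·P = 0.0269
det = 0.4400;  x = -0.0182+0.1061z,  y = -0.0315+0.1838z
into |P−S₁|² = l²: 1.0450z² + 0.3345z + -0.1756 = 0;  Δ = 0.8459;  z = -0.6001 or 0.2800 → z<0 root = -0.6001
x = -0.0819, y = -0.1418

(-0.0819, -0.1418, -0.6001)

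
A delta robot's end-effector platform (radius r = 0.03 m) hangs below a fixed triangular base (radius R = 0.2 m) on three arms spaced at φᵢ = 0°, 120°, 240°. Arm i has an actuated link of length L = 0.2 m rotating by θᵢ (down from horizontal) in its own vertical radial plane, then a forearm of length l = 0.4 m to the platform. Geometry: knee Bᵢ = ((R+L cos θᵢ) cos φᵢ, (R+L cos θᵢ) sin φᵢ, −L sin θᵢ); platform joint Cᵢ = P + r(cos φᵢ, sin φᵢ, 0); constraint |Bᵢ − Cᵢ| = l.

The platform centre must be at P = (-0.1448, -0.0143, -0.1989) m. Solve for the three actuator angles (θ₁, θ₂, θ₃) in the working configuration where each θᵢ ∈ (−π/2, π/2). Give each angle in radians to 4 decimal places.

θ₁ = 1.1343, θ₂ = -0.0874, θ₃ = -0.3483

arm 1 (φ=0.0°): x'=-0.1448, y'=-0.0143
  e−x'=0.3148;  (l²−L²−(e−x')²−y'²−z²)/2L = -0.0472
  γ=atan2(-0.1989,0.3148)=-0.5635;  ψ=arccos(-0.1267)=1.6978;  θ1=γ+ψ≈1.1343
arm 2 (φ=120.0°): x'=0.0600, y'=0.1326
  A cos θ + B sin θ = C:  0.1100·cos θ + -0.1989·sin θ = 0.1269
  θ2 = atan2(B,A) + arccos(C/0.2273) = -0.0874
arm 3 (φ=240.0°): x'=0.0848, y'=-0.1183
  A cos θ + B sin θ = C:  0.0852·cos θ + -0.1989·sin θ = 0.1480
  γ=atan2(-0.1989,0.0852)=-1.1660;  ψ=arccos(0.6839)=0.8177;  θ3=γ+ψ≈-0.3483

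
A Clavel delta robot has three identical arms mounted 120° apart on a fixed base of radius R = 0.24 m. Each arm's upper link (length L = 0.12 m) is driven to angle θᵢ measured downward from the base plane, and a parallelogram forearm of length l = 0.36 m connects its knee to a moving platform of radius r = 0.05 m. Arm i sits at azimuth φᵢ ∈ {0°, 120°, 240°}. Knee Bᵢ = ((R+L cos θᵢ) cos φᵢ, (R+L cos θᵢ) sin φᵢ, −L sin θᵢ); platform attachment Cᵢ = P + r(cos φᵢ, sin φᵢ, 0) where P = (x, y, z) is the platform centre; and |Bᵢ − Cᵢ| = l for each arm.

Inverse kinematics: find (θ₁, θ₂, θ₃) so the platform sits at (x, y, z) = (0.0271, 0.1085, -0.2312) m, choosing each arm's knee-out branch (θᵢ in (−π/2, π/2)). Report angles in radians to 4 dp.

arm 1 (φ=0.0°): x'=0.0271, y'=0.1085
  A cos θ + B sin θ = C:  0.1629·cos θ + -0.2312·sin θ = 0.0977
  γ=atan2(-0.2312,0.1629)=-0.9570;  ψ=arccos(0.3453)=1.2182;  θ1=γ+ψ≈0.2612
arm 2 (φ=120.0°): x'=0.0804, y'=-0.0777
  e−x'=0.1096;  (l²−L²−(e−x')²−y'²−z²)/2L = 0.1821
  θ2 = atan2(B,A) + arccos(C/0.2559) = -0.3492
φ3=240.0° → target in arm frame (-0.1075, -0.0308)
  e−x'=0.2975;  (l²−L²−(e−x')²−y'²−z²)/2L = -0.1155
  √(A²+B²)=0.3768;  θ3 = -0.6606+1.8823 ≈ 1.2217

θ₁ = 0.2612, θ₂ = -0.3492, θ₃ = 1.2217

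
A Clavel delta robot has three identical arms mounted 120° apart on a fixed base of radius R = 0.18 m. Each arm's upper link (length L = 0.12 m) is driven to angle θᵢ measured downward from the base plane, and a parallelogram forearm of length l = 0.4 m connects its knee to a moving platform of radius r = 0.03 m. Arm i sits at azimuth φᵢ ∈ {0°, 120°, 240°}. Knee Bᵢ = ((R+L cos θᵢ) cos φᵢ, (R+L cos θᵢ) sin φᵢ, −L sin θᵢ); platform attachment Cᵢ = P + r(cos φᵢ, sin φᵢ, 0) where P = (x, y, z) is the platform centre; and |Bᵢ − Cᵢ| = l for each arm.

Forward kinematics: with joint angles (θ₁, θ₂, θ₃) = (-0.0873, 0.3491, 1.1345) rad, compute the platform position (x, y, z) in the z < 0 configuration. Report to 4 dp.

(0.0959, 0.0878, -0.3390)

arm 1 at φ=0.0°: (R−r)+L cos θ1 = 0.2695;  S1 = (0.2695, 0.0000, 0.0105)
φ2=120.0°: virtual centre (-0.1314, 0.2276, -0.0410), radius l
S3 = (0.2007·cos240.0°, 0.2007·sin240.0°, -0.1088) = (-0.1004, -0.1738, -0.1088)
subtract pairs → two planes through P
linear system: -0.8018x+0.4551y = -0.0020−-0.1030z; -0.7398x+-0.3476y = -0.0206−-0.2384z
det = 0.6154;  x = 0.0164+-0.2345z,  y = 0.0245+-0.1868z
into |P−S₁|² = l²: 1.0899z² + 0.0887z + -0.0952 = 0;  Δ = 0.4230;  z = -0.3390 or 0.2577 → z<0 root = -0.3390
x = 0.0959, y = 0.0878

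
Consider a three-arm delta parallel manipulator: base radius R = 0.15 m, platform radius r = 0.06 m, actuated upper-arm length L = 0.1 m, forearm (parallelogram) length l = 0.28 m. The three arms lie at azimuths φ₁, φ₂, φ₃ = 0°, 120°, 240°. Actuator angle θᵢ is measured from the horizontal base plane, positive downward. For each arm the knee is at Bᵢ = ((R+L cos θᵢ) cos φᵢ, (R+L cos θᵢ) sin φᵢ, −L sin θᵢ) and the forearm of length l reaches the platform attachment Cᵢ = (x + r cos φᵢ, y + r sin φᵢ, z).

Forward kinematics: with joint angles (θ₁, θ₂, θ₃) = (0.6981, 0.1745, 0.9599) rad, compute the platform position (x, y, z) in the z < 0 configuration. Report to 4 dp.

φ1=0.0°: virtual centre (0.1666, 0.0000, -0.0643), radius l
arm 2 at φ=120.0°: (R−r)+L cos θ2 = 0.1885;  centre 2 = (-0.0942, 0.1632, -0.0174)
arm 3 at φ=240.0°: (R−r)+L cos θ3 = 0.1474;  centre 3 = (-0.0737, -0.1276, -0.0819)
subtract pairs → two planes through P
[-0.5217 0.3265 0.0938]·P = 0.0039;  [-0.4806 -0.2552 -0.0353]·P = -0.0035
Cramer: x(z) = 0.0004+0.0429z;  y(z) = 0.0128-0.2189z
into |P−centre ₁|² = l²: 1.0498z² + 0.1087z + -0.0465 = 0;  Δ = 0.2070;  z = -0.2685 or 0.1649 → z<0 root = -0.2685
x = -0.0111, y = 0.0715

(-0.0111, 0.0715, -0.2685)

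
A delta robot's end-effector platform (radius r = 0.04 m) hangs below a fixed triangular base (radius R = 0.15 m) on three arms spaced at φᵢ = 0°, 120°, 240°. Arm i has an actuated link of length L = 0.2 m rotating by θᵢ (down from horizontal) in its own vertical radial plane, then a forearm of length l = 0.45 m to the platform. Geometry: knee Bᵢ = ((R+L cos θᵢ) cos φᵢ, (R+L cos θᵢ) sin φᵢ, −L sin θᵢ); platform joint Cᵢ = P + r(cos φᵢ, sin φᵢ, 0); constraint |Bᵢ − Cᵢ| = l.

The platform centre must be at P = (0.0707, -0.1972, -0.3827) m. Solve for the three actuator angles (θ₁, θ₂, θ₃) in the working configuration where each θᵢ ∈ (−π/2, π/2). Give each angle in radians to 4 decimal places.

rotate P by −φ1: (0.0707, -0.1972, -0.3827)
  e−x'=0.0393;  (l²−L²−(e−x')²−y'²−z²)/2L = -0.0610
  √(A²+B²)=0.3847;  θ1 = -1.4685+1.7300 ≈ 0.2615
rotate P by −φ2: (-0.2061, 0.0374, -0.3827)
  A cos θ + B sin θ = C:  0.3161·cos θ + -0.3827·sin θ = -0.2132
  θ2 = atan2(B,A) + arccos(C/0.4964) = 1.1345
rotate P by −φ3: (0.1354, 0.1598, -0.3827)
  e−x'=-0.0254;  (l²−L²−(e−x')²−y'²−z²)/2L = -0.0254
  γ=atan2(-0.3827,-0.0254)=-1.6371;  ψ=arccos(-0.0662)=1.6370;  θ3=γ+ψ≈-0.0001

θ₁ = 0.2615, θ₂ = 1.1345, θ₃ = -0.0001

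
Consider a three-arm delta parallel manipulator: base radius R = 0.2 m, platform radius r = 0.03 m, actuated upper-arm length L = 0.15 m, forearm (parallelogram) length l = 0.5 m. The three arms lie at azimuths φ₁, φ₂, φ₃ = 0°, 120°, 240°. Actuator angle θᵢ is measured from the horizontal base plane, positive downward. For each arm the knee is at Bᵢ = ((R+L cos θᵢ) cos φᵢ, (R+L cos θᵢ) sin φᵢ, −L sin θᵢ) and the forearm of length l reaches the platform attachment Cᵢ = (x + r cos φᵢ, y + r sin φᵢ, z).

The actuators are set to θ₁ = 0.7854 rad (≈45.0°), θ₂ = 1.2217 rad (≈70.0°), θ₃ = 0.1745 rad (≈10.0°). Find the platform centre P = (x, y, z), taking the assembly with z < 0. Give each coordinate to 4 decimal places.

O1 = (0.2761·cos0.0°, 0.2761·sin0.0°, -0.1061) = (0.2761, 0.0000, -0.1061)
O2 = (0.2213·cos120.0°, 0.2213·sin120.0°, -0.1410) = (-0.1107, 0.1917, -0.1410)
arm 3 at φ=240.0°: (R−r)+L cos θ3 = 0.3177;  O3 = (-0.1589, -0.2752, -0.0260)
eliminate P² terms by subtracting sphere 1 from 2 and 3
plane₁₂: -0.7734x+0.3833y+-0.0698z = -0.0186
Cramer: x(z) = 0.0063+0.0302z;  y(z) = -0.0358+0.2430z
into |P−O₁|² = l²: 1.0600z² + 0.1784z + -0.1647 = 0;  Δ = 0.7302;  z = -0.4873 or 0.3189 → z<0 root = -0.4873
x = -0.0084, y = -0.1542

(-0.0084, -0.1542, -0.4873)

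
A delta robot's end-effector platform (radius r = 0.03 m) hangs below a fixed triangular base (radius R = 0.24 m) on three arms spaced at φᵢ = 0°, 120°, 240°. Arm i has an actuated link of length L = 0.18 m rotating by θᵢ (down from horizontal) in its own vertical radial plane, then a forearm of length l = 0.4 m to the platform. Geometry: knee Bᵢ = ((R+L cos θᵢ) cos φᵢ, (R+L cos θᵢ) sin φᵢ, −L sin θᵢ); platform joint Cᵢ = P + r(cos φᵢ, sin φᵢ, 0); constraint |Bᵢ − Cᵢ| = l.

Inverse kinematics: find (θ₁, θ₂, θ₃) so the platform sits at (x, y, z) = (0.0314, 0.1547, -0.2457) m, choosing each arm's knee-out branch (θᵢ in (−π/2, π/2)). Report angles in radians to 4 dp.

rotate P by −φ1: (0.0314, 0.1547, -0.2457)
  A cos θ + B sin θ = C:  0.1786·cos θ + -0.2457·sin θ = 0.0317
  γ=atan2(-0.2457,0.1786)=-0.9422;  ψ=arccos(0.1043)=1.4663;  θ1=γ+ψ≈0.5241
φ2=120.0° → target in arm frame (0.1183, -0.1045)
  A=0.0917, B=-0.2457, C=(l²−L²−A²−y'²−z²)/(2L)=0.1330
  √(A²+B²)=0.2623;  θ2 = -1.2135+1.0388 ≈ -0.1746
rotate P by −φ3: (-0.1497, -0.0502, -0.2457)
  e−x'=0.3597;  (l²−L²−(e−x')²−y'²−z²)/2L = -0.1796
  θ3 = atan2(B,A) + arccos(C/0.4356) = 1.3964

θ₁ = 0.5241, θ₂ = -0.1746, θ₃ = 1.3964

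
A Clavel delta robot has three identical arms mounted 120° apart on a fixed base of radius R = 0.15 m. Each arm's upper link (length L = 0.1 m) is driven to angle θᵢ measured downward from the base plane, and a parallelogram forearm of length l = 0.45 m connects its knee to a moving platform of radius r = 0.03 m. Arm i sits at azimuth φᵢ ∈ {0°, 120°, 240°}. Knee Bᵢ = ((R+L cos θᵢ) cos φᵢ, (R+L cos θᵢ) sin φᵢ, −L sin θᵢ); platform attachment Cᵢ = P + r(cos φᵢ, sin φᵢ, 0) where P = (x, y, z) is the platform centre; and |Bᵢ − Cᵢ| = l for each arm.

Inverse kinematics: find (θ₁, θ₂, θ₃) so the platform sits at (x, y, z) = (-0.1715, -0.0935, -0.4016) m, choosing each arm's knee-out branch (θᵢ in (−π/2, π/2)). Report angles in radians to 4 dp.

θ₁ = 1.3090, θ₂ = 0.5235, θ₃ = -0.3489

φ1=0.0° → target in arm frame (-0.1715, -0.0935)
  e−x'=0.2915;  (l²−L²−(e−x')²−y'²−z²)/2L = -0.3125
  θ1 = atan2(B,A) + arccos(C/0.4962) = 1.3090
rotate P by −φ2: (0.0048, 0.1953, -0.4016)
  e−x'=0.1152;  (l²−L²−(e−x')²−y'²−z²)/2L = -0.1010
  θ2 = atan2(B,A) + arccos(C/0.4178) = 0.5235
rotate P by −φ3: (0.1667, -0.1018, -0.4016)
  e−x'=-0.0467;  (l²−L²−(e−x')²−y'²−z²)/2L = 0.0934
  √(A²+B²)=0.4043;  θ3 = -1.6866+1.3377 ≈ -0.3489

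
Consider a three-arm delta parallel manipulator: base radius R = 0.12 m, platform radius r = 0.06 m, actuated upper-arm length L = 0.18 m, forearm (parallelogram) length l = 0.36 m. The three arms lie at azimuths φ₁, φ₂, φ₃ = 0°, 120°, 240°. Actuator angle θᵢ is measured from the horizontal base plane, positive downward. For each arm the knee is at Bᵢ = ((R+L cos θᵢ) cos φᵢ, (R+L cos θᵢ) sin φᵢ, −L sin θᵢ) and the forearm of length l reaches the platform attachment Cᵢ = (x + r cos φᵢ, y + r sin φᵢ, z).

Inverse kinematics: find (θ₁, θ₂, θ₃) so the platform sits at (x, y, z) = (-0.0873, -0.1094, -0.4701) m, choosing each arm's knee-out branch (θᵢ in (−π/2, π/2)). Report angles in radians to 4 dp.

φ1=0.0° → target in arm frame (-0.0873, -0.1094)
  e−x'=0.1473;  (l²−L²−(e−x')²−y'²−z²)/2L = -0.4374
  γ=atan2(-0.4701,0.1473)=-1.2671;  ψ=arccos(-0.8879)=2.6634;  θ1=γ+ψ≈1.3963
arm 2 (φ=120.0°): x'=-0.0511, y'=0.1303
  A cos θ + B sin θ = C:  0.1111·cos θ + -0.4701·sin θ = -0.4253
  √(A²+B²)=0.4830;  θ2 = -1.3387+2.6477 ≈ 1.3090
arm 3 (φ=240.0°): x'=0.1384, y'=-0.0209
  e−x'=-0.0784;  (l²−L²−(e−x')²−y'²−z²)/2L = -0.3622
  γ=atan2(-0.4701,-0.0784)=-1.7360;  ψ=arccos(-0.7599)=2.4339;  θ3=γ+ψ≈0.6979

θ₁ = 1.3963, θ₂ = 1.3090, θ₃ = 0.6979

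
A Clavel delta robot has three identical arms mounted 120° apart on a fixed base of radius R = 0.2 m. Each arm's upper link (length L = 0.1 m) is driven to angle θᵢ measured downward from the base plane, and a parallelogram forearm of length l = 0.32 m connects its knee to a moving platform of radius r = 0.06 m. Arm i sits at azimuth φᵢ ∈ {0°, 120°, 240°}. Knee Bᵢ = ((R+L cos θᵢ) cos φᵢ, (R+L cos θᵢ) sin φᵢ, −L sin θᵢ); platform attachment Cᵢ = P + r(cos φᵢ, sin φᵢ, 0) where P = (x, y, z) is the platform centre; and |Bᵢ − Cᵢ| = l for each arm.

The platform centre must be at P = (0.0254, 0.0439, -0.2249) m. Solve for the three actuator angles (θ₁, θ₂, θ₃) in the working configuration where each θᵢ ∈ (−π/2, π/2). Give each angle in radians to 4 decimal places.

φ1=0.0° → target in arm frame (0.0254, 0.0439)
  e−x'=0.1146;  (l²−L²−(e−x')²−y'²−z²)/2L = 0.1338
  √(A²+B²)=0.2524;  θ1 = -1.0995+1.0121 ≈ -0.0874
arm 2 (φ=120.0°): x'=0.0253, y'=-0.0439
  A cos θ + B sin θ = C:  0.1147·cos θ + -0.2249·sin θ = 0.1337
  θ2 = atan2(B,A) + arccos(C/0.2525) = -0.0865
φ3=240.0° → target in arm frame (-0.0507, 0.0000)
  e−x'=0.1907;  (l²−L²−(e−x')²−y'²−z²)/2L = 0.0272
  θ3 = atan2(B,A) + arccos(C/0.2949) = 0.6109

θ₁ = -0.0874, θ₂ = -0.0865, θ₃ = 0.6109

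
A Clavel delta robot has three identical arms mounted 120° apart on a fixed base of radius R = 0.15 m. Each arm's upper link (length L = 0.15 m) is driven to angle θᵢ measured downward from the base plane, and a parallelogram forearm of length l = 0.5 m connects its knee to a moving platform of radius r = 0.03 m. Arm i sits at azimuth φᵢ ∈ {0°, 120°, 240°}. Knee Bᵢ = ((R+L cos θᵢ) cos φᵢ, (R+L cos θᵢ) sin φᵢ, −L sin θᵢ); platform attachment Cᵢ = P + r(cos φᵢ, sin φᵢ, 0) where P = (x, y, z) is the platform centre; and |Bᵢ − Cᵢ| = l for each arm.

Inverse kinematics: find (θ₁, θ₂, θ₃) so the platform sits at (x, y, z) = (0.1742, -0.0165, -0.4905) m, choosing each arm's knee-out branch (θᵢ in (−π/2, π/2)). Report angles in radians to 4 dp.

arm 1 (φ=0.0°): x'=0.1742, y'=-0.0165
  A cos θ + B sin θ = C:  -0.0542·cos θ + -0.4905·sin θ = -0.0543
  √(A²+B²)=0.4935;  θ1 = -1.6808+1.6811 ≈ 0.0003
φ2=120.0° → target in arm frame (-0.1014, -0.1426)
  A=0.2214, B=-0.4905, C=(l²−L²−A²−y'²−z²)/(2L)=-0.2748
  θ2 = atan2(B,A) + arccos(C/0.5381) = 0.9599
φ3=240.0° → target in arm frame (-0.0728, 0.1591)
  e−x'=0.1928;  (l²−L²−(e−x')²−y'²−z²)/2L = -0.2519
  θ3 = atan2(B,A) + arccos(C/0.5270) = 0.8730

θ₁ = 0.0003, θ₂ = 0.9599, θ₃ = 0.8730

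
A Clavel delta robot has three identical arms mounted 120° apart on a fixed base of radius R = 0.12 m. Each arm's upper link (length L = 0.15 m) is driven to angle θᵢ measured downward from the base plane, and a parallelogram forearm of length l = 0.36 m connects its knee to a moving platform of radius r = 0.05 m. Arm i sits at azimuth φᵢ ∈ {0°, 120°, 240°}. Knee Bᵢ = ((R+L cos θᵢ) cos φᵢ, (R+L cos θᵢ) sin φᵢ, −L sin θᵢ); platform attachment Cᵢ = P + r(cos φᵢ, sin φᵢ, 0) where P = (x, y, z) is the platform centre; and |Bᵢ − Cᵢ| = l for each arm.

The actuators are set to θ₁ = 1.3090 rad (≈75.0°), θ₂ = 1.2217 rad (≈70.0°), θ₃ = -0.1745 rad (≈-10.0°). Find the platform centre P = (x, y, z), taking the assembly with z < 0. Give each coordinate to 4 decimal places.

arm 1 at φ=0.0°: e+L cos θ1 = 0.1088;  O1 = (0.1088, 0.0000, -0.1449)
O2 = (0.1213·cos120.0°, 0.1213·sin120.0°, -0.1410) = (-0.0607, 0.1051, -0.1410)
O3 = (0.2177·cos240.0°, 0.2177·sin240.0°, 0.0260) = (-0.1089, -0.1886, 0.0260)
eliminate P² terms by subtracting sphere 1 from 2 and 3
linear system: -0.3390x+0.2101y = 0.0017−0.0079z; -0.4354x+-0.3771y = 0.0152−0.3419z
det = 0.2193;  x = -0.0176+0.3411z,  y = -0.0201+0.5128z
sphere 1 gives Az²+Bz+C=0 with A=1.3793, B=0.1829, C=-0.0922;  B²−4AC=0.5422;  roots -0.3333, 0.2006;  negative root z = -0.3333
x = -0.1313, y = -0.1910

(-0.1313, -0.1910, -0.3333)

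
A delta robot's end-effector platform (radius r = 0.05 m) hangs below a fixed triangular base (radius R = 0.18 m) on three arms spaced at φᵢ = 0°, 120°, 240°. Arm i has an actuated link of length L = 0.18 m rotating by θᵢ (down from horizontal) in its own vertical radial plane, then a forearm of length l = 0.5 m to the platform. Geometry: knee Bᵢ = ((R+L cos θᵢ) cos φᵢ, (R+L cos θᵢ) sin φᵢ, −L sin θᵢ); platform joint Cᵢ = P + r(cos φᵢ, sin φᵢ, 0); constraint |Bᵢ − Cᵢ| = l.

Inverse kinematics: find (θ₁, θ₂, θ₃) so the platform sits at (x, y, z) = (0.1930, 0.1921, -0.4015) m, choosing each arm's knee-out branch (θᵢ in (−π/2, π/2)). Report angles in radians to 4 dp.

θ₁ = -0.2620, θ₂ = 0.2617, θ₃ = 1.3089

rotate P by −φ1: (0.1930, 0.1921, -0.4015)
  e−x'=-0.0630;  (l²−L²−(e−x')²−y'²−z²)/2L = 0.0431
  γ=atan2(-0.4015,-0.0630)=-1.7264;  ψ=arccos(0.1061)=1.4645;  θ1=γ+ψ≈-0.2620
rotate P by −φ2: (0.0699, -0.2632, -0.4015)
  A=0.0601, B=-0.4015, C=(l²−L²−A²−y'²−z²)/(2L)=-0.0458
  γ=atan2(-0.4015,0.0601)=-1.4221;  ψ=arccos(-0.1128)=1.6839;  θ2=γ+ψ≈0.2617
rotate P by −φ3: (-0.2629, 0.0711, -0.4015)
  e−x'=0.3929;  (l²−L²−(e−x')²−y'²−z²)/2L = -0.2861
  θ3 = atan2(B,A) + arccos(C/0.5617) = 1.3089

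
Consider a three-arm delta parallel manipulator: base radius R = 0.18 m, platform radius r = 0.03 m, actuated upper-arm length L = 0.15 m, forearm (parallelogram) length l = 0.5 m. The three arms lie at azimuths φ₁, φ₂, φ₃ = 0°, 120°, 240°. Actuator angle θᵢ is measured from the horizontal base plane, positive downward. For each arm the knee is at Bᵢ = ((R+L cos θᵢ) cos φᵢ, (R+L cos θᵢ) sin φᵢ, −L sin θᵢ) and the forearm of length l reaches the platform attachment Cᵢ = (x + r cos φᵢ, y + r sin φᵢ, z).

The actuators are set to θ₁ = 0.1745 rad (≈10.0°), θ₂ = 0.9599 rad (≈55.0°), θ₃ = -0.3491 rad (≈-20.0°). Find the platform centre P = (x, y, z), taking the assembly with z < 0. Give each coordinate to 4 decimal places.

(0.0310, -0.1765, -0.4104)

arm 1 at φ=0.0°: e+L cos θ1 = 0.2977;  O1 = (0.2977, 0.0000, -0.0260)
arm 2 at φ=120.0°: e+L cos θ2 = 0.2360;  O2 = (-0.1180, 0.2044, -0.1229)
φ3=240.0°: virtual centre (-0.1455, -0.2520, 0.0513), radius l
subtract pairs → two planes through P
linear system: -0.8315x+0.4088y = -0.0185−-0.1937z; -0.8864x+-0.5039y = -0.0020−0.1547z
det = 0.7814;  x = 0.0130+-0.0440z,  y = -0.0188+0.3843z
quadratic in z: (1.1496)z²+(0.0626)z+(-0.1679)=0, √Δ=0.8809 → z ∈ {-0.4104, 0.3559}; z = -0.4104 (taking z<0)
x = 0.0310, y = -0.1765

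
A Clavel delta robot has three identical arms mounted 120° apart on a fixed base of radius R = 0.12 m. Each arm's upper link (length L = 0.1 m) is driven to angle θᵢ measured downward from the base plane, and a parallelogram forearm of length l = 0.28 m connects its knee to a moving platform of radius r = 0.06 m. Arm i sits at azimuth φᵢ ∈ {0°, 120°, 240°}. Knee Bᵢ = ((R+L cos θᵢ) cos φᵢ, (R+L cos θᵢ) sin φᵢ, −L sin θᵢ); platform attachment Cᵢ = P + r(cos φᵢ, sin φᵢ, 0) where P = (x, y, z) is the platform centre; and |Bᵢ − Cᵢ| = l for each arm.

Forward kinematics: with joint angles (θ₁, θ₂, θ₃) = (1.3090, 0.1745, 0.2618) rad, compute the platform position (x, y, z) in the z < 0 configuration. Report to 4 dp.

φ1=0.0°: virtual centre (0.0859, 0.0000, -0.0966), radius l
φ2=120.0°: virtual centre (-0.0792, 0.1372, -0.0174), radius l
O3 = (0.1566·cos240.0°, 0.1566·sin240.0°, -0.0259) = (-0.0783, -0.1356, -0.0259)
subtract pairs → two planes through P
plane₁₂: -0.3302x+0.2745y+0.1585z = 0.0087
Cramer: x(z) = -0.0261+0.4552z;  y(z) = 0.0003-0.0297z
into |P−O₁|² = l²: 1.2081z² + 0.0912z + -0.0565 = 0;  Δ = 0.2815;  z = -0.2573 or 0.1818 → z<0 root = -0.2573
x = -0.1432, y = 0.0080

(-0.1432, 0.0080, -0.2573)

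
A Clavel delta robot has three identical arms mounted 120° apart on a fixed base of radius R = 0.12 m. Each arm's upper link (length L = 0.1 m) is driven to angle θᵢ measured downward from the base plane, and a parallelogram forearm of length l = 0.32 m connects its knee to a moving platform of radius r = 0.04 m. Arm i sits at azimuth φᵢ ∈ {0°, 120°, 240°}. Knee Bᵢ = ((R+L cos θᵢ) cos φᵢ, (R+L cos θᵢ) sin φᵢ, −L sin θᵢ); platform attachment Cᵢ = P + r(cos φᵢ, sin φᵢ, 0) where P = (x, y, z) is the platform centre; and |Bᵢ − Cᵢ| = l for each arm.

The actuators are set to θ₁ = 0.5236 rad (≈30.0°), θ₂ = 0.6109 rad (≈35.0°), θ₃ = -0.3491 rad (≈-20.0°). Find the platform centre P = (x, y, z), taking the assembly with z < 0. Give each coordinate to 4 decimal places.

arm 1 at φ=0.0°: (R−r)+L cos θ1 = 0.1666;  centre 1 = (0.1666, 0.0000, -0.0500)
centre 2 = (0.1619·cos120.0°, 0.1619·sin120.0°, -0.0574) = (-0.0810, 0.1402, -0.0574)
φ3=240.0°: virtual centre (-0.0870, -0.1507, 0.0342), radius l
|centre ₂|²−|centre ₁|² = -0.0008;  |centre ₃|²−|centre ₁|² = 0.0012
plane₁₂: -0.4951x+0.2804y+-0.0147z = -0.0008
det = 0.2914;  x = -0.0004+0.1468z,  y = -0.0033+0.3117z
quadratic in z: (1.1187)z²+(0.0489)z+(-0.0720)=0, √Δ=0.5698 → z ∈ {-0.2765, 0.2328}; z = -0.2765 (taking z<0)
x = -0.0410, y = -0.0895

(-0.0410, -0.0895, -0.2765)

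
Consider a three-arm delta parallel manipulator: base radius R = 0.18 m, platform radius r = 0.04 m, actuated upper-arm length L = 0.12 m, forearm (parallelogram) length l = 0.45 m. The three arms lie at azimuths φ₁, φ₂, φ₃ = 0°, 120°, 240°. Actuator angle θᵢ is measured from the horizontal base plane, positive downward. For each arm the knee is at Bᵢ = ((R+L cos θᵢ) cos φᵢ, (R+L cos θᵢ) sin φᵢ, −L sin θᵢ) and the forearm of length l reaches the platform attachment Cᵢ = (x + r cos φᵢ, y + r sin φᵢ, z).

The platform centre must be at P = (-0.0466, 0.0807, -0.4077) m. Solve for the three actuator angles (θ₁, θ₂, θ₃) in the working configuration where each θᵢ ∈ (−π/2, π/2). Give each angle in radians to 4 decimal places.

θ₁ = 0.6110, θ₂ = -0.0869, θ₃ = 0.6109

rotate P by −φ1: (-0.0466, 0.0807, -0.4077)
  A=0.1866, B=-0.4077, C=(l²−L²−A²−y'²−z²)/(2L)=-0.0810
  √(A²+B²)=0.4484;  θ1 = -1.1416+1.7526 ≈ 0.6110
arm 2 (φ=120.0°): x'=0.0932, y'=0.0000
  A=0.0468, B=-0.4077, C=(l²−L²−A²−y'²−z²)/(2L)=0.0820
  γ=atan2(-0.4077,0.0468)=-1.4565;  ψ=arccos(0.1999)=1.3695;  θ2=γ+ψ≈-0.0869
φ3=240.0° → target in arm frame (-0.0466, -0.0807)
  A=0.1866, B=-0.4077, C=(l²−L²−A²−y'²−z²)/(2L)=-0.0810
  θ3 = atan2(B,A) + arccos(C/0.4484) = 0.6109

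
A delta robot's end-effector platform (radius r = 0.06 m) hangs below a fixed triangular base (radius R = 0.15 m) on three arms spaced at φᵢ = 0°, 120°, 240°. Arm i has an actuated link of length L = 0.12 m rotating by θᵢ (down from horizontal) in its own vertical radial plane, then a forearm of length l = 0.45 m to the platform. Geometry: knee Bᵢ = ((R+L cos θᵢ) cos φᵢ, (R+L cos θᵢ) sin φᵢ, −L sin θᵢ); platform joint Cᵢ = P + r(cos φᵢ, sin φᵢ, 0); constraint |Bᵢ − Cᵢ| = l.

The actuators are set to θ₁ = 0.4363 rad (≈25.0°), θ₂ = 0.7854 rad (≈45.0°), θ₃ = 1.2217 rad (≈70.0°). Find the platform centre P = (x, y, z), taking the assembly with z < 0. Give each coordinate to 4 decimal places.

φ1=0.0°: virtual centre (0.1988, 0.0000, -0.0507), radius l
O2 = (0.1749·cos120.0°, 0.1749·sin120.0°, -0.0849) = (-0.0874, 0.1514, -0.0849)
φ3=240.0°: virtual centre (-0.0655, -0.1135, -0.1128), radius l
|O₂|²−|O₁|² = -0.0043;  |O₃|²−|O₁|² = -0.0122
[-0.5724 0.3029 -0.0683]·P = -0.0043;  [-0.5286 -0.2270 -0.1241]·P = -0.0122
det = 0.2900;  x = 0.0161+-0.1831z,  y = 0.0162+-0.1205z
into |P−O₁|² = l²: 1.0480z² + 0.1644z + -0.1663 = 0;  Δ = 0.7242;  z = -0.4844 or 0.3276 → z<0 root = -0.4844
x = 0.1048, y = 0.0746

(0.1048, 0.0746, -0.4844)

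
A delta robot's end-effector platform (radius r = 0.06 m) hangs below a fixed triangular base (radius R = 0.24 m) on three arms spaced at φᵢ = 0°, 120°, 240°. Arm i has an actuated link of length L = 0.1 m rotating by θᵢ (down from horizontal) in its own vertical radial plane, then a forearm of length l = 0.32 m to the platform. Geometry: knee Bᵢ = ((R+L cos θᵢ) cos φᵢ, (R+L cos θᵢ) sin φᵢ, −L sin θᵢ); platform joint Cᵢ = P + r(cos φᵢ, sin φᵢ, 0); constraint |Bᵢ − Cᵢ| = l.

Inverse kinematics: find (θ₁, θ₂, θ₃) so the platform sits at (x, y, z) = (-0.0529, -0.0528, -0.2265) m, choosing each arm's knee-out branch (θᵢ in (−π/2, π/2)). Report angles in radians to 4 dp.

θ₁ = 1.0471, θ₂ = 0.7850, θ₃ = -0.1743

rotate P by −φ1: (-0.0529, -0.0528, -0.2265)
  A=0.2329, B=-0.2265, C=(l²−L²−A²−y'²−z²)/(2L)=-0.0797
  √(A²+B²)=0.3249;  θ1 = -0.7715+1.8185 ≈ 1.0471
arm 2 (φ=120.0°): x'=-0.0193, y'=0.0722
  e−x'=0.1993;  (l²−L²−(e−x')²−y'²−z²)/2L = -0.0191
  θ2 = atan2(B,A) + arccos(C/0.3017) = 0.7850
φ3=240.0° → target in arm frame (0.0722, -0.0194)
  e−x'=0.1078;  (l²−L²−(e−x')²−y'²−z²)/2L = 0.1455
  θ3 = atan2(B,A) + arccos(C/0.2509) = -0.1743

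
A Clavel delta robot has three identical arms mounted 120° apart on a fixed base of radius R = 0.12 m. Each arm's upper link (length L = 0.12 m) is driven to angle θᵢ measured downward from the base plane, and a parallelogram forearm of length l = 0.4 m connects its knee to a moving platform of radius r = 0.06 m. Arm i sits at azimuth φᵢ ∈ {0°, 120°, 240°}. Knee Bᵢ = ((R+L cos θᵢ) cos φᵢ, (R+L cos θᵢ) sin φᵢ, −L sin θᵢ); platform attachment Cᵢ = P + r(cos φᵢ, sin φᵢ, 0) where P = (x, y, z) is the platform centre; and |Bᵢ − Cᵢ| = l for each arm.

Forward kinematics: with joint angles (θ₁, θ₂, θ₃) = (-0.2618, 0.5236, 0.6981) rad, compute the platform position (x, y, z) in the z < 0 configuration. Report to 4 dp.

(0.1483, 0.0289, -0.3669)

arm 1 at φ=0.0°: e+L cos θ1 = 0.1759;  O1 = (0.1759, 0.0000, 0.0311)
φ2=120.0°: virtual centre (-0.0820, 0.1420, -0.0600), radius l
arm 3 at φ=240.0°: e+L cos θ3 = 0.1519;  O3 = (-0.0760, -0.1316, -0.0771)
subtract pairs → two planes through P
linear system: -0.5157x+0.2839y = -0.0014−-0.1821z; -0.5037x+-0.2631y = -0.0029−-0.2164z
Cramer: x(z) = 0.0043-0.3923z;  y(z) = 0.0027-0.0712z
into |P−O₁|² = l²: 1.1590z² + 0.0722z + -0.1296 = 0;  Δ = 0.6059;  z = -0.3669 or 0.3047 → z<0 root = -0.3669
x = 0.1483, y = 0.0289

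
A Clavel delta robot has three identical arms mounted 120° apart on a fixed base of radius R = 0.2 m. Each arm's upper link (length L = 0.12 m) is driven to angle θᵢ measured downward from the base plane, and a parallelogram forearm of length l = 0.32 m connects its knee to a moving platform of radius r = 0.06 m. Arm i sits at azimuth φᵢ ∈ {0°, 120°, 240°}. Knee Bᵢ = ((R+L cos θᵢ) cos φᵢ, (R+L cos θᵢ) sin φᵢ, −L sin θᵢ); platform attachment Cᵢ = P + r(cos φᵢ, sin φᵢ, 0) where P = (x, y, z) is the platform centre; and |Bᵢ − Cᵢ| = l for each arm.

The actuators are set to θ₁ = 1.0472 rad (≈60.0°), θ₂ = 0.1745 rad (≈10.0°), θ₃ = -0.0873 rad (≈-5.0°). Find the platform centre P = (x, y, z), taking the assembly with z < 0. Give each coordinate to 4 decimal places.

φ1=0.0°: virtual centre (0.2000, 0.0000, -0.1039), radius l
centre 2 = (0.2582·cos120.0°, 0.2582·sin120.0°, -0.0208) = (-0.1291, 0.2236, -0.0208)
centre 3 = (0.2595·cos240.0°, 0.2595·sin240.0°, 0.0105) = (-0.1298, -0.2248, 0.0105)
|centre ₂|²−|centre ₁|² = 0.0163;  |centre ₃|²−|centre ₁|² = 0.0167
linear system: -0.6582x+0.4472y = 0.0163−0.1662z; -0.6595x+-0.4495y = 0.0167−0.2288z
det = 0.5908;  x = -0.0250+0.2996z,  y = -0.0004+0.0693z
quadratic in z: (1.0946)z²+(0.0730)z+(-0.0410)=0, √Δ=0.4298 → z ∈ {-0.2296, 0.1630}; z = -0.2296 (taking z<0)
x = -0.0938, y = -0.0163

(-0.0938, -0.0163, -0.2296)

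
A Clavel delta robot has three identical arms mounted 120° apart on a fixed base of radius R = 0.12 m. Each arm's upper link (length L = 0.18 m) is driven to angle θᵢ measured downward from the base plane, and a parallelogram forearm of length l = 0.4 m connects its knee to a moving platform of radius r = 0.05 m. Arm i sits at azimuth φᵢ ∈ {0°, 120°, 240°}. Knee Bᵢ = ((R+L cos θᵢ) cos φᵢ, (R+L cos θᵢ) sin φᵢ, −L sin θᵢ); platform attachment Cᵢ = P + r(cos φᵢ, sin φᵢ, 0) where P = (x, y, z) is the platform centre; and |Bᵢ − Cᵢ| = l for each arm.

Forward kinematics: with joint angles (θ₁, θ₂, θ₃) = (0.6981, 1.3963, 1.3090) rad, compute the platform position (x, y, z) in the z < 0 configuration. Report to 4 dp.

(0.1433, -0.0207, -0.5099)

φ1=0.0°: virtual centre (0.2079, 0.0000, -0.1157), radius l
centre 2 = (0.1013·cos120.0°, 0.1013·sin120.0°, -0.1773) = (-0.0506, 0.0877, -0.1773)
arm 3 at φ=240.0°: ρ3 = 0.1166;  centre 3 = (-0.0583, -0.1010, -0.1739)
|centre ₂|²−|centre ₁|² = -0.0149;  |centre ₃|²−|centre ₁|² = -0.0128
[-0.5170 0.1754 -0.1231]·P = -0.0149;  [-0.5324 -0.2019 -0.1163]·P = -0.0128
Cramer: x(z) = 0.0266-0.2289z;  y(z) = -0.0068+0.0273z
quadratic in z: (1.0531)z²+(0.3140)z+(-0.1137)=0, √Δ=0.7600 → z ∈ {-0.5099, 0.2117}; z = -0.5099 (taking z<0)
x = 0.1433, y = -0.0207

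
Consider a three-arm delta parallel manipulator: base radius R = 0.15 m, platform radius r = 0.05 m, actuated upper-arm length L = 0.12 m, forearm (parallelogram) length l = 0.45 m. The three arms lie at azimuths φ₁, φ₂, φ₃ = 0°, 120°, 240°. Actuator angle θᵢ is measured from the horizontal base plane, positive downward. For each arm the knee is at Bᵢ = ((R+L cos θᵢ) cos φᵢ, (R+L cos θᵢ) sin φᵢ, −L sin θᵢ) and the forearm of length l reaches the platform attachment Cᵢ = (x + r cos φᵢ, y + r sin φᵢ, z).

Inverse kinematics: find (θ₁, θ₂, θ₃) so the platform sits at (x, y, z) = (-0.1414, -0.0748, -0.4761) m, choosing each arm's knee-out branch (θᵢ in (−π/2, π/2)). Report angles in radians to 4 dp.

arm 1 (φ=0.0°): x'=-0.1414, y'=-0.0748
  e−x'=0.2414;  (l²−L²−(e−x')²−y'²−z²)/2L = -0.4268
  √(A²+B²)=0.5338;  θ1 = -1.1015+2.4974 ≈ 1.3959
φ2=120.0° → target in arm frame (0.0059, 0.1599)
  A cos θ + B sin θ = C:  0.0941·cos θ + -0.4761·sin θ = -0.3041
  θ2 = atan2(B,A) + arccos(C/0.4853) = 0.8722
arm 3 (φ=240.0°): x'=0.1355, y'=-0.0851
  A=-0.0355, B=-0.4761, C=(l²−L²−A²−y'²−z²)/(2L)=-0.1961
  θ3 = atan2(B,A) + arccos(C/0.4774) = 0.3489

θ₁ = 1.3959, θ₂ = 0.8722, θ₃ = 0.3489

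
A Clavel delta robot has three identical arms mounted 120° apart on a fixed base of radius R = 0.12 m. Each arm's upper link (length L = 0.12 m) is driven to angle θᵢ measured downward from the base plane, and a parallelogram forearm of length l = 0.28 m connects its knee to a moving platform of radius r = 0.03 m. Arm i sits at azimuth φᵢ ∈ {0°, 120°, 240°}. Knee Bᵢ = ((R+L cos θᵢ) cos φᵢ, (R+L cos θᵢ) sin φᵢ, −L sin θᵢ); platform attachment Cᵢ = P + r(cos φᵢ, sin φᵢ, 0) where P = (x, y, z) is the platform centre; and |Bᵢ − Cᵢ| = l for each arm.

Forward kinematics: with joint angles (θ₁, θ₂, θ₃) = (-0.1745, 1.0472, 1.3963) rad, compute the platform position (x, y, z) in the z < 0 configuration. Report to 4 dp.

(0.1485, 0.0442, -0.2491)

centre 1 = (0.2082·cos0.0°, 0.2082·sin0.0°, 0.0208) = (0.2082, 0.0000, 0.0208)
arm 2 at φ=120.0°: e+L cos θ2 = 0.1500;  centre 2 = (-0.0750, 0.1299, -0.1039)
arm 3 at φ=240.0°: e+L cos θ3 = 0.1108;  centre 3 = (-0.0554, -0.0960, -0.1182)
subtract pairs → two planes through P
plane₁₂: -0.5664x+0.2598y+-0.2495z = -0.0105
Cramer: x(z) = 0.0267-0.4890z;  y(z) = 0.0179-0.1055z
into |P−centre ₁|² = l²: 1.2502z² + 0.1320z + -0.0447 = 0;  Δ = 0.2410;  z = -0.2491 or 0.1436 → z<0 root = -0.2491
x = 0.1485, y = 0.0442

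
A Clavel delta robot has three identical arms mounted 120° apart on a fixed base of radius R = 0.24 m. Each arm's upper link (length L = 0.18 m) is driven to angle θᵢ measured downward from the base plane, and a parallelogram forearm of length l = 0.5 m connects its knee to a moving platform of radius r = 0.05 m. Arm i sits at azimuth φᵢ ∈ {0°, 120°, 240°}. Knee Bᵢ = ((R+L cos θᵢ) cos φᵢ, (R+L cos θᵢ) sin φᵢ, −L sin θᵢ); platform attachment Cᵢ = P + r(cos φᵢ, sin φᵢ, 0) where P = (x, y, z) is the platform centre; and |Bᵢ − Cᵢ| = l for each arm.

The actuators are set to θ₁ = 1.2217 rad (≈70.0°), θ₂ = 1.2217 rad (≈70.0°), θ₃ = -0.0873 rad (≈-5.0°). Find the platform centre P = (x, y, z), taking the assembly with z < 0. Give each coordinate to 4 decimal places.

(-0.1086, -0.1880, -0.4606)

centre 1 = (0.2516·cos0.0°, 0.2516·sin0.0°, -0.1691) = (0.2516, 0.0000, -0.1691)
centre 2 = (0.2516·cos120.0°, 0.2516·sin120.0°, -0.1691) = (-0.1258, 0.2179, -0.1691)
arm 3 at φ=240.0°: (R−r)+L cos θ3 = 0.3693;  centre 3 = (-0.1847, -0.3198, 0.0157)
subtract pairs → two planes through P
linear system: -0.7547x+0.4357y = 0.0000−0.0000z; -0.8725x+-0.6397y = 0.0447−0.3697z
Cramer: x(z) = -0.0226+0.1867z;  y(z) = -0.0391+0.3233z
sphere 1 gives Az²+Bz+C=0 with A=1.1394, B=0.2106, C=-0.1447;  B²−4AC=0.7038;  roots -0.4606, 0.2757;  negative root z = -0.4606
x = -0.1086, y = -0.1880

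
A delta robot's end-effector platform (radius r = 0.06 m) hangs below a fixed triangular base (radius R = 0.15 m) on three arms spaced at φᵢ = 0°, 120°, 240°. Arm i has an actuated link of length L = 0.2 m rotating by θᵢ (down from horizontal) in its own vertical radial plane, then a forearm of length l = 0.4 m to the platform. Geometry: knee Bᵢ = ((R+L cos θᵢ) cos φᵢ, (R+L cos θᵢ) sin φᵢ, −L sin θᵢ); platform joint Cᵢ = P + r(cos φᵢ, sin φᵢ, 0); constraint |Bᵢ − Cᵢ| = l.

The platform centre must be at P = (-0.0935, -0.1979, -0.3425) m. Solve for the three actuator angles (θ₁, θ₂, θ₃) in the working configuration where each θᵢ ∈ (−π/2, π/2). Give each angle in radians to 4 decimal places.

arm 1 (φ=0.0°): x'=-0.0935, y'=-0.1979
  A=0.1835, B=-0.3425, C=(l²−L²−A²−y'²−z²)/(2L)=-0.1754
  θ1 = atan2(B,A) + arccos(C/0.3886) = 0.9601
arm 2 (φ=120.0°): x'=-0.1246, y'=0.1799
  e−x'=0.2146;  (l²−L²−(e−x')²−y'²−z²)/2L = -0.1894
  θ2 = atan2(B,A) + arccos(C/0.4042) = 1.0474
rotate P by −φ3: (0.2181, 0.0180, -0.3425)
  A cos θ + B sin θ = C:  -0.1281·cos θ + -0.3425·sin θ = -0.0351
  θ3 = atan2(B,A) + arccos(C/0.3657) = -0.2618

θ₁ = 0.9601, θ₂ = 1.0474, θ₃ = -0.2618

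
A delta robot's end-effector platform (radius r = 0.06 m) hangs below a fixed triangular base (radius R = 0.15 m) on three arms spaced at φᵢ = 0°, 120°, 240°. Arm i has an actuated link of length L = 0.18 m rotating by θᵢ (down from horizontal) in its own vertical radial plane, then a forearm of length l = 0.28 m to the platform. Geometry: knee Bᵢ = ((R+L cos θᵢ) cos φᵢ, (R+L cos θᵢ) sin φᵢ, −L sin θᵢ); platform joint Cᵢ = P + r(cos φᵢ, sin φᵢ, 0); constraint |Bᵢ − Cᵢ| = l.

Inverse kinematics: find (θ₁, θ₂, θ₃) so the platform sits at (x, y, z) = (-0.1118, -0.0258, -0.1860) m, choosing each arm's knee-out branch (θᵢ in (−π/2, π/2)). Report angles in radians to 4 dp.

θ₁ = 1.1345, θ₂ = 0.3493, θ₃ = 0.0001

φ1=0.0° → target in arm frame (-0.1118, -0.0258)
  e−x'=0.2018;  (l²−L²−(e−x')²−y'²−z²)/2L = -0.0833
  √(A²+B²)=0.2744;  θ1 = -0.7447+1.8792 ≈ 1.1345
arm 2 (φ=120.0°): x'=0.0336, y'=0.1097
  A=0.0564, B=-0.1860, C=(l²−L²−A²−y'²−z²)/(2L)=-0.0106
  γ=atan2(-0.1860,0.0564)=-1.2762;  ψ=arccos(-0.0546)=1.6254;  θ2=γ+ψ≈0.3493
φ3=240.0° → target in arm frame (0.0782, -0.0839)
  A=0.0118, B=-0.1860, C=(l²−L²−A²−y'²−z²)/(2L)=0.0117
  γ=atan2(-0.1860,0.0118)=-1.5077;  ψ=arccos(0.0629)=1.5078;  θ3=γ+ψ≈0.0001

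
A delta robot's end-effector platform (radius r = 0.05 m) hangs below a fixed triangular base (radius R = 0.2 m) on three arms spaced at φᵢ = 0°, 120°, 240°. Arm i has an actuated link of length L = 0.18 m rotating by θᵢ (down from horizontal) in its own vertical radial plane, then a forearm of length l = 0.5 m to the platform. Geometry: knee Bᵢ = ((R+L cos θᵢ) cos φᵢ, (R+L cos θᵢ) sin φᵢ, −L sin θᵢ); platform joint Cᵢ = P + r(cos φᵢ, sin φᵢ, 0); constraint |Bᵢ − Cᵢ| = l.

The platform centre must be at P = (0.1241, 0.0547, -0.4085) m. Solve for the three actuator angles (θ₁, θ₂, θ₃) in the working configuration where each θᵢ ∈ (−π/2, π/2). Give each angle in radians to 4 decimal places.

θ₁ = -0.2618, θ₂ = 0.3489, θ₃ = 0.6982

rotate P by −φ1: (0.1241, 0.0547, -0.4085)
  e−x'=0.0259;  (l²−L²−(e−x')²−y'²−z²)/2L = 0.1307
  θ1 = atan2(B,A) + arccos(C/0.4093) = -0.2618
φ2=120.0° → target in arm frame (-0.0147, -0.1348)
  e−x'=0.1647;  (l²−L²−(e−x')²−y'²−z²)/2L = 0.0151
  γ=atan2(-0.4085,0.1647)=-1.1876;  ψ=arccos(0.0343)=1.5365;  θ2=γ+ψ≈0.3489
arm 3 (φ=240.0°): x'=-0.1094, y'=0.0801
  A=0.2594, B=-0.4085, C=(l²−L²−A²−y'²−z²)/(2L)=-0.0639
  √(A²+B²)=0.4839;  θ3 = -1.0050+1.7032 ≈ 0.6982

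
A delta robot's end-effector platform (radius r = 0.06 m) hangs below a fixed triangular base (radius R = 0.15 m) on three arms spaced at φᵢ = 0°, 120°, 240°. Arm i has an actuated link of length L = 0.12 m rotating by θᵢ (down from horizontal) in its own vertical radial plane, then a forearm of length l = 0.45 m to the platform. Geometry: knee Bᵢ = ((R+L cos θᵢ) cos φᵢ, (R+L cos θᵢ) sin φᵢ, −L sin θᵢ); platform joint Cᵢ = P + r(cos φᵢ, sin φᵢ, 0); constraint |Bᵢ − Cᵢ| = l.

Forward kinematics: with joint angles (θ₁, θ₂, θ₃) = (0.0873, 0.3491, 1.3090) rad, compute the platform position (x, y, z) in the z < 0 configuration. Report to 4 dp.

φ1=0.0°: virtual centre (0.2095, 0.0000, -0.0105), radius l
φ2=120.0°: virtual centre (-0.1014, 0.1756, -0.0410), radius l
φ3=240.0°: virtual centre (-0.0605, -0.1048, -0.1159), radius l
|S₂|²−|S₁|² = -0.0012;  |S₃|²−|S₁|² = -0.0159
linear system: -0.6218x+0.3512y = -0.0012−-0.0612z; -0.5401x+-0.2097y = -0.0159−-0.2109z
det = 0.3201;  x = 0.0183+-0.2715z,  y = 0.0289+-0.3065z
sphere 1 gives Az²+Bz+C=0 with A=1.1676, B=0.1071, C=-0.1650;  B²−4AC=0.7820;  roots -0.4245, 0.3328;  negative root z = -0.4245
x = 0.1335, y = 0.1590

(0.1335, 0.1590, -0.4245)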